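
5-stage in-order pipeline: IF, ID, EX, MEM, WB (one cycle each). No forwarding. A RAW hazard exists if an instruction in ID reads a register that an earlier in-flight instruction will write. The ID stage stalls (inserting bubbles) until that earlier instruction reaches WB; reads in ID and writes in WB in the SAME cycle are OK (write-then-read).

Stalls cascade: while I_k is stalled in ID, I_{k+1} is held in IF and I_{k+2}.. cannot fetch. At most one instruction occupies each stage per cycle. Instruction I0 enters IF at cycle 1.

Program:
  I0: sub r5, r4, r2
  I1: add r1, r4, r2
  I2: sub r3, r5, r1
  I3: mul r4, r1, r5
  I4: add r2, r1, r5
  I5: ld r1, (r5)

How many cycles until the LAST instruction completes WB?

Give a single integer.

I0 sub r5 <- r4,r2: IF@1 ID@2 stall=0 (-) EX@3 MEM@4 WB@5
I1 add r1 <- r4,r2: IF@2 ID@3 stall=0 (-) EX@4 MEM@5 WB@6
I2 sub r3 <- r5,r1: IF@3 ID@4 stall=2 (RAW on I1.r1 (WB@6)) EX@7 MEM@8 WB@9
I3 mul r4 <- r1,r5: IF@4 ID@7 stall=0 (-) EX@8 MEM@9 WB@10
I4 add r2 <- r1,r5: IF@7 ID@8 stall=0 (-) EX@9 MEM@10 WB@11
I5 ld r1 <- r5: IF@8 ID@9 stall=0 (-) EX@10 MEM@11 WB@12

Answer: 12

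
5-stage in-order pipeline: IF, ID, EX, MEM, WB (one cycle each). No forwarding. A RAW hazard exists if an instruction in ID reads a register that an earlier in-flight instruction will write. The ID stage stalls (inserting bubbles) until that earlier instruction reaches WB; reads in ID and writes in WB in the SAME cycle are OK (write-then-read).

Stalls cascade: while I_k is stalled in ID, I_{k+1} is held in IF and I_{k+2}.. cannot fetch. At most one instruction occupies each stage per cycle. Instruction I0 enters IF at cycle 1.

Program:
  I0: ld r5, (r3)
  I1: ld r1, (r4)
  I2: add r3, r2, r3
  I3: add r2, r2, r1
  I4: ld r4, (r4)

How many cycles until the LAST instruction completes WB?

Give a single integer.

Answer: 10

Derivation:
I0 ld r5 <- r3: IF@1 ID@2 stall=0 (-) EX@3 MEM@4 WB@5
I1 ld r1 <- r4: IF@2 ID@3 stall=0 (-) EX@4 MEM@5 WB@6
I2 add r3 <- r2,r3: IF@3 ID@4 stall=0 (-) EX@5 MEM@6 WB@7
I3 add r2 <- r2,r1: IF@4 ID@5 stall=1 (RAW on I1.r1 (WB@6)) EX@7 MEM@8 WB@9
I4 ld r4 <- r4: IF@5 ID@7 stall=0 (-) EX@8 MEM@9 WB@10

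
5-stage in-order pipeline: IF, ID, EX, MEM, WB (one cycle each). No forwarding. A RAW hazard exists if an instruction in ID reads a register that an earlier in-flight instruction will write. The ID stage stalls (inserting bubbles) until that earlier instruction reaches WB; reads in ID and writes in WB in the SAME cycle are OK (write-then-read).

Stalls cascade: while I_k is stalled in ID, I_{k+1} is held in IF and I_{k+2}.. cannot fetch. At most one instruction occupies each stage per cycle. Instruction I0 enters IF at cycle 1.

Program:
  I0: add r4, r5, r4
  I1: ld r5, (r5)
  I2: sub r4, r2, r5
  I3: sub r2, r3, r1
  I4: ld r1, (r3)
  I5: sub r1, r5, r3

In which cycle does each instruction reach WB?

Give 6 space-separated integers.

Answer: 5 6 9 10 11 12

Derivation:
I0 add r4 <- r5,r4: IF@1 ID@2 stall=0 (-) EX@3 MEM@4 WB@5
I1 ld r5 <- r5: IF@2 ID@3 stall=0 (-) EX@4 MEM@5 WB@6
I2 sub r4 <- r2,r5: IF@3 ID@4 stall=2 (RAW on I1.r5 (WB@6)) EX@7 MEM@8 WB@9
I3 sub r2 <- r3,r1: IF@4 ID@7 stall=0 (-) EX@8 MEM@9 WB@10
I4 ld r1 <- r3: IF@7 ID@8 stall=0 (-) EX@9 MEM@10 WB@11
I5 sub r1 <- r5,r3: IF@8 ID@9 stall=0 (-) EX@10 MEM@11 WB@12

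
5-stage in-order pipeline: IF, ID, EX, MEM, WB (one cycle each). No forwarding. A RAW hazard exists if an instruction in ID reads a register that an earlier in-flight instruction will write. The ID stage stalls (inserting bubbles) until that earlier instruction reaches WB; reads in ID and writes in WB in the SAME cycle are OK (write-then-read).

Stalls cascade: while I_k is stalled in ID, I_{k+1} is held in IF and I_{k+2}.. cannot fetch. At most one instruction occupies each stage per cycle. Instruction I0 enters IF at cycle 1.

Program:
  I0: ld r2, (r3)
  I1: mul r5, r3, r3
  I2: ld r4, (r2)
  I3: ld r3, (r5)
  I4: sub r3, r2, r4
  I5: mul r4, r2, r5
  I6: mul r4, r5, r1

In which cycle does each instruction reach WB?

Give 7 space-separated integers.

I0 ld r2 <- r3: IF@1 ID@2 stall=0 (-) EX@3 MEM@4 WB@5
I1 mul r5 <- r3,r3: IF@2 ID@3 stall=0 (-) EX@4 MEM@5 WB@6
I2 ld r4 <- r2: IF@3 ID@4 stall=1 (RAW on I0.r2 (WB@5)) EX@6 MEM@7 WB@8
I3 ld r3 <- r5: IF@4 ID@6 stall=0 (-) EX@7 MEM@8 WB@9
I4 sub r3 <- r2,r4: IF@6 ID@7 stall=1 (RAW on I2.r4 (WB@8)) EX@9 MEM@10 WB@11
I5 mul r4 <- r2,r5: IF@7 ID@9 stall=0 (-) EX@10 MEM@11 WB@12
I6 mul r4 <- r5,r1: IF@9 ID@10 stall=0 (-) EX@11 MEM@12 WB@13

Answer: 5 6 8 9 11 12 13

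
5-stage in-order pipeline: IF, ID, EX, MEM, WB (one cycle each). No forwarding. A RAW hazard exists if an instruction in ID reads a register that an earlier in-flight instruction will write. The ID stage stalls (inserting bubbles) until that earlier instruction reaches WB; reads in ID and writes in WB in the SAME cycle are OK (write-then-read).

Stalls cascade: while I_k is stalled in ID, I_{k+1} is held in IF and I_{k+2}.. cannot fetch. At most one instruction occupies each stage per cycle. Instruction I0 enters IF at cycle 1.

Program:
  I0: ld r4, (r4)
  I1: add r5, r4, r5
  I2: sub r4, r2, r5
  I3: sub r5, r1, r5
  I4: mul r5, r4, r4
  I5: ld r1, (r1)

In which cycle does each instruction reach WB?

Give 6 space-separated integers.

I0 ld r4 <- r4: IF@1 ID@2 stall=0 (-) EX@3 MEM@4 WB@5
I1 add r5 <- r4,r5: IF@2 ID@3 stall=2 (RAW on I0.r4 (WB@5)) EX@6 MEM@7 WB@8
I2 sub r4 <- r2,r5: IF@3 ID@6 stall=2 (RAW on I1.r5 (WB@8)) EX@9 MEM@10 WB@11
I3 sub r5 <- r1,r5: IF@6 ID@9 stall=0 (-) EX@10 MEM@11 WB@12
I4 mul r5 <- r4,r4: IF@9 ID@10 stall=1 (RAW on I2.r4 (WB@11)) EX@12 MEM@13 WB@14
I5 ld r1 <- r1: IF@10 ID@12 stall=0 (-) EX@13 MEM@14 WB@15

Answer: 5 8 11 12 14 15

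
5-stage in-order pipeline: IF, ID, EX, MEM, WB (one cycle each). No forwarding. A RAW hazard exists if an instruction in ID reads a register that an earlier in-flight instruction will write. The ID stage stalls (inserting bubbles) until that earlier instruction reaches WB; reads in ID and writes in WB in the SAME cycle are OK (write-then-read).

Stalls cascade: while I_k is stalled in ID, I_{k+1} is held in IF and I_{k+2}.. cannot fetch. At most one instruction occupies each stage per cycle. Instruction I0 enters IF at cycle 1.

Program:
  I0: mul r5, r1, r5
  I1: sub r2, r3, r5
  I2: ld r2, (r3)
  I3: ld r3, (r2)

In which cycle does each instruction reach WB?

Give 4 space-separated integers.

Answer: 5 8 9 12

Derivation:
I0 mul r5 <- r1,r5: IF@1 ID@2 stall=0 (-) EX@3 MEM@4 WB@5
I1 sub r2 <- r3,r5: IF@2 ID@3 stall=2 (RAW on I0.r5 (WB@5)) EX@6 MEM@7 WB@8
I2 ld r2 <- r3: IF@3 ID@6 stall=0 (-) EX@7 MEM@8 WB@9
I3 ld r3 <- r2: IF@6 ID@7 stall=2 (RAW on I2.r2 (WB@9)) EX@10 MEM@11 WB@12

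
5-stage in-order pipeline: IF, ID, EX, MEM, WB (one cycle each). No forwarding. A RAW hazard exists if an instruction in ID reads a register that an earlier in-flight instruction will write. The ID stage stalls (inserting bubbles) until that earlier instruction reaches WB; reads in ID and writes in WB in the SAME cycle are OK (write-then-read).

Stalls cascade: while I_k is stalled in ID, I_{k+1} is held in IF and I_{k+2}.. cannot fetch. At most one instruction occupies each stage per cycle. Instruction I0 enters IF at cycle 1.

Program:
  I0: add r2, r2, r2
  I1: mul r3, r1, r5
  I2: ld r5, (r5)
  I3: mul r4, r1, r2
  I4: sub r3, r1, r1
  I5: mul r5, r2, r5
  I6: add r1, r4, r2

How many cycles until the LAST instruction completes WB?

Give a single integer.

Answer: 11

Derivation:
I0 add r2 <- r2,r2: IF@1 ID@2 stall=0 (-) EX@3 MEM@4 WB@5
I1 mul r3 <- r1,r5: IF@2 ID@3 stall=0 (-) EX@4 MEM@5 WB@6
I2 ld r5 <- r5: IF@3 ID@4 stall=0 (-) EX@5 MEM@6 WB@7
I3 mul r4 <- r1,r2: IF@4 ID@5 stall=0 (-) EX@6 MEM@7 WB@8
I4 sub r3 <- r1,r1: IF@5 ID@6 stall=0 (-) EX@7 MEM@8 WB@9
I5 mul r5 <- r2,r5: IF@6 ID@7 stall=0 (-) EX@8 MEM@9 WB@10
I6 add r1 <- r4,r2: IF@7 ID@8 stall=0 (-) EX@9 MEM@10 WB@11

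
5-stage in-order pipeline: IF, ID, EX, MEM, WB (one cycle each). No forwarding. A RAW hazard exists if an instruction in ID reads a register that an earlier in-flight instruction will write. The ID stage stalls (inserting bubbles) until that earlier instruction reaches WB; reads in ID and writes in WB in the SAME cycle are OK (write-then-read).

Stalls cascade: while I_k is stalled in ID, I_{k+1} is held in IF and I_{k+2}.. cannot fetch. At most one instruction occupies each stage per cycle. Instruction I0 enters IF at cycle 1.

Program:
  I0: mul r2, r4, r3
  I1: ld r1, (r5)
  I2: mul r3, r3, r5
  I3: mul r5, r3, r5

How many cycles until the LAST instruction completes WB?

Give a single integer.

Answer: 10

Derivation:
I0 mul r2 <- r4,r3: IF@1 ID@2 stall=0 (-) EX@3 MEM@4 WB@5
I1 ld r1 <- r5: IF@2 ID@3 stall=0 (-) EX@4 MEM@5 WB@6
I2 mul r3 <- r3,r5: IF@3 ID@4 stall=0 (-) EX@5 MEM@6 WB@7
I3 mul r5 <- r3,r5: IF@4 ID@5 stall=2 (RAW on I2.r3 (WB@7)) EX@8 MEM@9 WB@10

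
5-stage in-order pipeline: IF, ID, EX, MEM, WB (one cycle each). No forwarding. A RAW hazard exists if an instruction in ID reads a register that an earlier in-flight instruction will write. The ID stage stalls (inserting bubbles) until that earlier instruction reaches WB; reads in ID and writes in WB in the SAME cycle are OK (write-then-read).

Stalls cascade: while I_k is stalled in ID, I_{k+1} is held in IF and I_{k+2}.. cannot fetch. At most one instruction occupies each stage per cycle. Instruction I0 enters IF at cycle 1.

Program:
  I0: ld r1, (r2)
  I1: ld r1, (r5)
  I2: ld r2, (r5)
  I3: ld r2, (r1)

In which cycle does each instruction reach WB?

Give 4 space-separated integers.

I0 ld r1 <- r2: IF@1 ID@2 stall=0 (-) EX@3 MEM@4 WB@5
I1 ld r1 <- r5: IF@2 ID@3 stall=0 (-) EX@4 MEM@5 WB@6
I2 ld r2 <- r5: IF@3 ID@4 stall=0 (-) EX@5 MEM@6 WB@7
I3 ld r2 <- r1: IF@4 ID@5 stall=1 (RAW on I1.r1 (WB@6)) EX@7 MEM@8 WB@9

Answer: 5 6 7 9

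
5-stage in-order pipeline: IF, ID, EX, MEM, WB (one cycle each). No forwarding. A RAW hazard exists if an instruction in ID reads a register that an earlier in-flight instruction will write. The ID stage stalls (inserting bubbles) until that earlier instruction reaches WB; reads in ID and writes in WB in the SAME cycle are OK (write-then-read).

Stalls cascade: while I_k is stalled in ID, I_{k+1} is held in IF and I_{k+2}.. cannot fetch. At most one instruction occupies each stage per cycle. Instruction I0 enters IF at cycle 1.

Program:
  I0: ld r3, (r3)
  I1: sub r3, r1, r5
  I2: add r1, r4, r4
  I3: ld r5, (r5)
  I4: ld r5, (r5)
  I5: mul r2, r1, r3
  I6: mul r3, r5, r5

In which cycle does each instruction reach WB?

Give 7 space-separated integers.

Answer: 5 6 7 8 11 12 14

Derivation:
I0 ld r3 <- r3: IF@1 ID@2 stall=0 (-) EX@3 MEM@4 WB@5
I1 sub r3 <- r1,r5: IF@2 ID@3 stall=0 (-) EX@4 MEM@5 WB@6
I2 add r1 <- r4,r4: IF@3 ID@4 stall=0 (-) EX@5 MEM@6 WB@7
I3 ld r5 <- r5: IF@4 ID@5 stall=0 (-) EX@6 MEM@7 WB@8
I4 ld r5 <- r5: IF@5 ID@6 stall=2 (RAW on I3.r5 (WB@8)) EX@9 MEM@10 WB@11
I5 mul r2 <- r1,r3: IF@6 ID@9 stall=0 (-) EX@10 MEM@11 WB@12
I6 mul r3 <- r5,r5: IF@9 ID@10 stall=1 (RAW on I4.r5 (WB@11)) EX@12 MEM@13 WB@14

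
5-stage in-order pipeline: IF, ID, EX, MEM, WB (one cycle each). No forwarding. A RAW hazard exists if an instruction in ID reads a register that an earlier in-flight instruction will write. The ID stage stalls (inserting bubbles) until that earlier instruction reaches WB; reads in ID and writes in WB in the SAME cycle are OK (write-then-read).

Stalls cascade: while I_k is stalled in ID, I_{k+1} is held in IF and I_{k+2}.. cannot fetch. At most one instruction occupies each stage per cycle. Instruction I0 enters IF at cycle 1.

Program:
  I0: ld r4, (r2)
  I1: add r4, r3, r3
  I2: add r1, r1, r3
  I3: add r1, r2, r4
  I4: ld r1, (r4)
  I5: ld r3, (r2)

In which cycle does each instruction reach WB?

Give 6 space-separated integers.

I0 ld r4 <- r2: IF@1 ID@2 stall=0 (-) EX@3 MEM@4 WB@5
I1 add r4 <- r3,r3: IF@2 ID@3 stall=0 (-) EX@4 MEM@5 WB@6
I2 add r1 <- r1,r3: IF@3 ID@4 stall=0 (-) EX@5 MEM@6 WB@7
I3 add r1 <- r2,r4: IF@4 ID@5 stall=1 (RAW on I1.r4 (WB@6)) EX@7 MEM@8 WB@9
I4 ld r1 <- r4: IF@5 ID@7 stall=0 (-) EX@8 MEM@9 WB@10
I5 ld r3 <- r2: IF@7 ID@8 stall=0 (-) EX@9 MEM@10 WB@11

Answer: 5 6 7 9 10 11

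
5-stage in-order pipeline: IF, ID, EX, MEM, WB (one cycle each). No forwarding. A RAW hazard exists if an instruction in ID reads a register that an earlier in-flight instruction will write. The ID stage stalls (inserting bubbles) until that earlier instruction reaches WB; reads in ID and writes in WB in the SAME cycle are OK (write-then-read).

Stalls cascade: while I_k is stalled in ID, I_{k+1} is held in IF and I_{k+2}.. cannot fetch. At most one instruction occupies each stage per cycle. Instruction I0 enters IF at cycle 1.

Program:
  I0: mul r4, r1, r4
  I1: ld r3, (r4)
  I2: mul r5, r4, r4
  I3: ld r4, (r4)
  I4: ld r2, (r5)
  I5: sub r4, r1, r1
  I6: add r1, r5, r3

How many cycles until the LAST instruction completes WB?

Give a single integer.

Answer: 14

Derivation:
I0 mul r4 <- r1,r4: IF@1 ID@2 stall=0 (-) EX@3 MEM@4 WB@5
I1 ld r3 <- r4: IF@2 ID@3 stall=2 (RAW on I0.r4 (WB@5)) EX@6 MEM@7 WB@8
I2 mul r5 <- r4,r4: IF@3 ID@6 stall=0 (-) EX@7 MEM@8 WB@9
I3 ld r4 <- r4: IF@6 ID@7 stall=0 (-) EX@8 MEM@9 WB@10
I4 ld r2 <- r5: IF@7 ID@8 stall=1 (RAW on I2.r5 (WB@9)) EX@10 MEM@11 WB@12
I5 sub r4 <- r1,r1: IF@8 ID@10 stall=0 (-) EX@11 MEM@12 WB@13
I6 add r1 <- r5,r3: IF@10 ID@11 stall=0 (-) EX@12 MEM@13 WB@14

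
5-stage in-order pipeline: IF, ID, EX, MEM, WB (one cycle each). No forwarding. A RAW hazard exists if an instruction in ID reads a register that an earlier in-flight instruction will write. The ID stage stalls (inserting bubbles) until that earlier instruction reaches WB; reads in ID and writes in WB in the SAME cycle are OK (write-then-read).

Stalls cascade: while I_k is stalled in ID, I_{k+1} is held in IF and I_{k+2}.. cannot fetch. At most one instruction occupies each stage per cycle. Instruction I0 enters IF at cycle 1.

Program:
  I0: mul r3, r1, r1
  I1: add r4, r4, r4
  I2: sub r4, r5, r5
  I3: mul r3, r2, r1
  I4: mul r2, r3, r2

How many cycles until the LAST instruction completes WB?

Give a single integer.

Answer: 11

Derivation:
I0 mul r3 <- r1,r1: IF@1 ID@2 stall=0 (-) EX@3 MEM@4 WB@5
I1 add r4 <- r4,r4: IF@2 ID@3 stall=0 (-) EX@4 MEM@5 WB@6
I2 sub r4 <- r5,r5: IF@3 ID@4 stall=0 (-) EX@5 MEM@6 WB@7
I3 mul r3 <- r2,r1: IF@4 ID@5 stall=0 (-) EX@6 MEM@7 WB@8
I4 mul r2 <- r3,r2: IF@5 ID@6 stall=2 (RAW on I3.r3 (WB@8)) EX@9 MEM@10 WB@11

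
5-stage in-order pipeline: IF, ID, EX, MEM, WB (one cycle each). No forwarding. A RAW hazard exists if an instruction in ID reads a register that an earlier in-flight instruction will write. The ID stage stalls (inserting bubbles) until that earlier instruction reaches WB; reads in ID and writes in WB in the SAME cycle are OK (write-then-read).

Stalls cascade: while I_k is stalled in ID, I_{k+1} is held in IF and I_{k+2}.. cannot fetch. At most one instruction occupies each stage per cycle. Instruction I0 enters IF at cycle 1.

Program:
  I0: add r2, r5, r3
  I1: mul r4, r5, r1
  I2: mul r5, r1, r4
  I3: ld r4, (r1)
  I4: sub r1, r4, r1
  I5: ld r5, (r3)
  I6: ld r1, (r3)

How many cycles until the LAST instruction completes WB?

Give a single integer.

I0 add r2 <- r5,r3: IF@1 ID@2 stall=0 (-) EX@3 MEM@4 WB@5
I1 mul r4 <- r5,r1: IF@2 ID@3 stall=0 (-) EX@4 MEM@5 WB@6
I2 mul r5 <- r1,r4: IF@3 ID@4 stall=2 (RAW on I1.r4 (WB@6)) EX@7 MEM@8 WB@9
I3 ld r4 <- r1: IF@4 ID@7 stall=0 (-) EX@8 MEM@9 WB@10
I4 sub r1 <- r4,r1: IF@7 ID@8 stall=2 (RAW on I3.r4 (WB@10)) EX@11 MEM@12 WB@13
I5 ld r5 <- r3: IF@8 ID@11 stall=0 (-) EX@12 MEM@13 WB@14
I6 ld r1 <- r3: IF@11 ID@12 stall=0 (-) EX@13 MEM@14 WB@15

Answer: 15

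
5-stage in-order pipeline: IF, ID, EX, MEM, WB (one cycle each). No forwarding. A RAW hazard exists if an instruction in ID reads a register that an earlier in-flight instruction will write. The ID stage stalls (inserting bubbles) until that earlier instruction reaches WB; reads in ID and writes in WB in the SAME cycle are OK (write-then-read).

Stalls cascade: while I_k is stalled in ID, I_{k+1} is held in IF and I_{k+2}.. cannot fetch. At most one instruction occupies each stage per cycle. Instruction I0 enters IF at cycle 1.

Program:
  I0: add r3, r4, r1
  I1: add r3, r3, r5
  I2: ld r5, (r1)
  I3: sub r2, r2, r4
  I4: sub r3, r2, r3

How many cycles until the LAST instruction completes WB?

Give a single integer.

I0 add r3 <- r4,r1: IF@1 ID@2 stall=0 (-) EX@3 MEM@4 WB@5
I1 add r3 <- r3,r5: IF@2 ID@3 stall=2 (RAW on I0.r3 (WB@5)) EX@6 MEM@7 WB@8
I2 ld r5 <- r1: IF@3 ID@6 stall=0 (-) EX@7 MEM@8 WB@9
I3 sub r2 <- r2,r4: IF@6 ID@7 stall=0 (-) EX@8 MEM@9 WB@10
I4 sub r3 <- r2,r3: IF@7 ID@8 stall=2 (RAW on I3.r2 (WB@10)) EX@11 MEM@12 WB@13

Answer: 13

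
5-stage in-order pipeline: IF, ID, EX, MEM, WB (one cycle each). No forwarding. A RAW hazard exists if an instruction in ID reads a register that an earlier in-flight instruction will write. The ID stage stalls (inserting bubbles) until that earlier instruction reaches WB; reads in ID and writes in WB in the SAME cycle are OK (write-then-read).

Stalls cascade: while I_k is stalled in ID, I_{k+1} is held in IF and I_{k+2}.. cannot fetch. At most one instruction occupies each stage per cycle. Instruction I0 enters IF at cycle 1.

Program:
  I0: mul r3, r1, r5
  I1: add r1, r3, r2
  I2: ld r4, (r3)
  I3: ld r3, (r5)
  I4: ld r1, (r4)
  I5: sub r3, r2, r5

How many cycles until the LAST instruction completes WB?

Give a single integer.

I0 mul r3 <- r1,r5: IF@1 ID@2 stall=0 (-) EX@3 MEM@4 WB@5
I1 add r1 <- r3,r2: IF@2 ID@3 stall=2 (RAW on I0.r3 (WB@5)) EX@6 MEM@7 WB@8
I2 ld r4 <- r3: IF@3 ID@6 stall=0 (-) EX@7 MEM@8 WB@9
I3 ld r3 <- r5: IF@6 ID@7 stall=0 (-) EX@8 MEM@9 WB@10
I4 ld r1 <- r4: IF@7 ID@8 stall=1 (RAW on I2.r4 (WB@9)) EX@10 MEM@11 WB@12
I5 sub r3 <- r2,r5: IF@8 ID@10 stall=0 (-) EX@11 MEM@12 WB@13

Answer: 13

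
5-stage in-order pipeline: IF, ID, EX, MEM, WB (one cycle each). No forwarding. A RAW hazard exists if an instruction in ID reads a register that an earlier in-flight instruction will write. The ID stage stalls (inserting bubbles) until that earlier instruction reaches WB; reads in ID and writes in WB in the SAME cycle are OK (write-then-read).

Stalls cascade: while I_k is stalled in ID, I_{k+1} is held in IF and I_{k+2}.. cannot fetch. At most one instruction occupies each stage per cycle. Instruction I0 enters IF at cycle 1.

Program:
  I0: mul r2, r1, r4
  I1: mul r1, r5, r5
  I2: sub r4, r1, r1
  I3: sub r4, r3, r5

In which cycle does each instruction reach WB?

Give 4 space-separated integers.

Answer: 5 6 9 10

Derivation:
I0 mul r2 <- r1,r4: IF@1 ID@2 stall=0 (-) EX@3 MEM@4 WB@5
I1 mul r1 <- r5,r5: IF@2 ID@3 stall=0 (-) EX@4 MEM@5 WB@6
I2 sub r4 <- r1,r1: IF@3 ID@4 stall=2 (RAW on I1.r1 (WB@6)) EX@7 MEM@8 WB@9
I3 sub r4 <- r3,r5: IF@4 ID@7 stall=0 (-) EX@8 MEM@9 WB@10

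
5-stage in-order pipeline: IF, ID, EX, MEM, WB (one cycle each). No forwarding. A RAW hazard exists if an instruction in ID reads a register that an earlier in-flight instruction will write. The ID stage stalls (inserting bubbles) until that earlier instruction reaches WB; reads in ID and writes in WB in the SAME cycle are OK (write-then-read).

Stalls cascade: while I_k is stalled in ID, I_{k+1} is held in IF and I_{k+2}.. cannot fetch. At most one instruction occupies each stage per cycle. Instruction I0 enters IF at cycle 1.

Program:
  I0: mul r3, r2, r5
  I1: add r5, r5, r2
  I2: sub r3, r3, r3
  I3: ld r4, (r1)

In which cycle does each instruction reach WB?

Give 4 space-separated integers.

I0 mul r3 <- r2,r5: IF@1 ID@2 stall=0 (-) EX@3 MEM@4 WB@5
I1 add r5 <- r5,r2: IF@2 ID@3 stall=0 (-) EX@4 MEM@5 WB@6
I2 sub r3 <- r3,r3: IF@3 ID@4 stall=1 (RAW on I0.r3 (WB@5)) EX@6 MEM@7 WB@8
I3 ld r4 <- r1: IF@4 ID@6 stall=0 (-) EX@7 MEM@8 WB@9

Answer: 5 6 8 9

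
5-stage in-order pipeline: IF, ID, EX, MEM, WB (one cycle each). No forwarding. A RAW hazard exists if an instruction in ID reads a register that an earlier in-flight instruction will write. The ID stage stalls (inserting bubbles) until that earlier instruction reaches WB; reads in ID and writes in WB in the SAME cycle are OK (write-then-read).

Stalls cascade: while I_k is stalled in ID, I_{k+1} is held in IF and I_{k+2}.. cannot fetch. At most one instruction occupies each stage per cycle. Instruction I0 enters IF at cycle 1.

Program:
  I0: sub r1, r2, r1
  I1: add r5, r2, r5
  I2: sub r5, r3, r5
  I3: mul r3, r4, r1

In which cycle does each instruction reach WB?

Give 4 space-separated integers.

Answer: 5 6 9 10

Derivation:
I0 sub r1 <- r2,r1: IF@1 ID@2 stall=0 (-) EX@3 MEM@4 WB@5
I1 add r5 <- r2,r5: IF@2 ID@3 stall=0 (-) EX@4 MEM@5 WB@6
I2 sub r5 <- r3,r5: IF@3 ID@4 stall=2 (RAW on I1.r5 (WB@6)) EX@7 MEM@8 WB@9
I3 mul r3 <- r4,r1: IF@4 ID@7 stall=0 (-) EX@8 MEM@9 WB@10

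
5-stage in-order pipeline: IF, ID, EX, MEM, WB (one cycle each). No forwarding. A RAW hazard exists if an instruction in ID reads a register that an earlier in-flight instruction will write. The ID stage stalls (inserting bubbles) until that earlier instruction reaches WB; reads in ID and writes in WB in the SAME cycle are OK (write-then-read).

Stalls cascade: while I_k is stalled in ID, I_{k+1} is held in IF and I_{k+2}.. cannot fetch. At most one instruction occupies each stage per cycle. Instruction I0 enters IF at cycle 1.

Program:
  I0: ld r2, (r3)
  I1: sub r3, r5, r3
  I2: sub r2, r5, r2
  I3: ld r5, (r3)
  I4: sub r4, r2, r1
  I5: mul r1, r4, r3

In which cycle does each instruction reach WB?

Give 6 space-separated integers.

Answer: 5 6 8 9 11 14

Derivation:
I0 ld r2 <- r3: IF@1 ID@2 stall=0 (-) EX@3 MEM@4 WB@5
I1 sub r3 <- r5,r3: IF@2 ID@3 stall=0 (-) EX@4 MEM@5 WB@6
I2 sub r2 <- r5,r2: IF@3 ID@4 stall=1 (RAW on I0.r2 (WB@5)) EX@6 MEM@7 WB@8
I3 ld r5 <- r3: IF@4 ID@6 stall=0 (-) EX@7 MEM@8 WB@9
I4 sub r4 <- r2,r1: IF@6 ID@7 stall=1 (RAW on I2.r2 (WB@8)) EX@9 MEM@10 WB@11
I5 mul r1 <- r4,r3: IF@7 ID@9 stall=2 (RAW on I4.r4 (WB@11)) EX@12 MEM@13 WB@14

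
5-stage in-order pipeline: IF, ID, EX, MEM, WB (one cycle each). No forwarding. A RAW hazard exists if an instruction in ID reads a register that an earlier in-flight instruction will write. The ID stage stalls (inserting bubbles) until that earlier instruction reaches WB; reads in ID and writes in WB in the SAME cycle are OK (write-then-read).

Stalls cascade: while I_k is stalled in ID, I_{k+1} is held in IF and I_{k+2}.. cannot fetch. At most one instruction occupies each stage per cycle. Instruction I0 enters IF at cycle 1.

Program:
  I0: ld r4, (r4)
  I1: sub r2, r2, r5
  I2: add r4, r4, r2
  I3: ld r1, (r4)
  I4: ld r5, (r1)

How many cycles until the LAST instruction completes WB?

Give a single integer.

Answer: 15

Derivation:
I0 ld r4 <- r4: IF@1 ID@2 stall=0 (-) EX@3 MEM@4 WB@5
I1 sub r2 <- r2,r5: IF@2 ID@3 stall=0 (-) EX@4 MEM@5 WB@6
I2 add r4 <- r4,r2: IF@3 ID@4 stall=2 (RAW on I1.r2 (WB@6)) EX@7 MEM@8 WB@9
I3 ld r1 <- r4: IF@4 ID@7 stall=2 (RAW on I2.r4 (WB@9)) EX@10 MEM@11 WB@12
I4 ld r5 <- r1: IF@7 ID@10 stall=2 (RAW on I3.r1 (WB@12)) EX@13 MEM@14 WB@15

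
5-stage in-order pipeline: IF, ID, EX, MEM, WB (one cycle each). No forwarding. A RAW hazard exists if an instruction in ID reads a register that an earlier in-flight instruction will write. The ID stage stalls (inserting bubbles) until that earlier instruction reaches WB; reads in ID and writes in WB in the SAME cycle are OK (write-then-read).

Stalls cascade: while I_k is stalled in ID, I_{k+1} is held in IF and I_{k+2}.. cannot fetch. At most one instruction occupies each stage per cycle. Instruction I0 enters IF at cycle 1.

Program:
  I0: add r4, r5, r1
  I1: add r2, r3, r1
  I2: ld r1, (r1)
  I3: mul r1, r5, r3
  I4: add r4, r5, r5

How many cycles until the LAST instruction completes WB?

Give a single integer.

Answer: 9

Derivation:
I0 add r4 <- r5,r1: IF@1 ID@2 stall=0 (-) EX@3 MEM@4 WB@5
I1 add r2 <- r3,r1: IF@2 ID@3 stall=0 (-) EX@4 MEM@5 WB@6
I2 ld r1 <- r1: IF@3 ID@4 stall=0 (-) EX@5 MEM@6 WB@7
I3 mul r1 <- r5,r3: IF@4 ID@5 stall=0 (-) EX@6 MEM@7 WB@8
I4 add r4 <- r5,r5: IF@5 ID@6 stall=0 (-) EX@7 MEM@8 WB@9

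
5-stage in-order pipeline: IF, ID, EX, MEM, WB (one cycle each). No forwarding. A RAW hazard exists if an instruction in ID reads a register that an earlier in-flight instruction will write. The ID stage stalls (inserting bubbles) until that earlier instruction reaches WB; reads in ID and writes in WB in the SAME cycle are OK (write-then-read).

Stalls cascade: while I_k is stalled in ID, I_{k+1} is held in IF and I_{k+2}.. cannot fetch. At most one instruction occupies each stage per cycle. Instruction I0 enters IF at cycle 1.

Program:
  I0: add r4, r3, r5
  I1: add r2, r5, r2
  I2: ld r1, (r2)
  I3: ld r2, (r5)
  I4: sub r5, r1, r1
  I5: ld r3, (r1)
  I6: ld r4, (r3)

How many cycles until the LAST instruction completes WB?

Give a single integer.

I0 add r4 <- r3,r5: IF@1 ID@2 stall=0 (-) EX@3 MEM@4 WB@5
I1 add r2 <- r5,r2: IF@2 ID@3 stall=0 (-) EX@4 MEM@5 WB@6
I2 ld r1 <- r2: IF@3 ID@4 stall=2 (RAW on I1.r2 (WB@6)) EX@7 MEM@8 WB@9
I3 ld r2 <- r5: IF@4 ID@7 stall=0 (-) EX@8 MEM@9 WB@10
I4 sub r5 <- r1,r1: IF@7 ID@8 stall=1 (RAW on I2.r1 (WB@9)) EX@10 MEM@11 WB@12
I5 ld r3 <- r1: IF@8 ID@10 stall=0 (-) EX@11 MEM@12 WB@13
I6 ld r4 <- r3: IF@10 ID@11 stall=2 (RAW on I5.r3 (WB@13)) EX@14 MEM@15 WB@16

Answer: 16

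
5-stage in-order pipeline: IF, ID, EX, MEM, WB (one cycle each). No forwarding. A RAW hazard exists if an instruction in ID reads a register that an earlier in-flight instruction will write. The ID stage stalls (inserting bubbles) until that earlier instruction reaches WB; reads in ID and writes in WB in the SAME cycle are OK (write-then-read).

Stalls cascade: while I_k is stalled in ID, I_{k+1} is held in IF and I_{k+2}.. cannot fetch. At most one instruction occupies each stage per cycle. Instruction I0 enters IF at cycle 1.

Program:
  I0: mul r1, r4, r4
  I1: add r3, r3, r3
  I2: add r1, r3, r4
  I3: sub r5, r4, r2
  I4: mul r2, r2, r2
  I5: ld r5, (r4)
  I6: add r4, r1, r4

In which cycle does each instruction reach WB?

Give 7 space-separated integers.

Answer: 5 6 9 10 11 12 13

Derivation:
I0 mul r1 <- r4,r4: IF@1 ID@2 stall=0 (-) EX@3 MEM@4 WB@5
I1 add r3 <- r3,r3: IF@2 ID@3 stall=0 (-) EX@4 MEM@5 WB@6
I2 add r1 <- r3,r4: IF@3 ID@4 stall=2 (RAW on I1.r3 (WB@6)) EX@7 MEM@8 WB@9
I3 sub r5 <- r4,r2: IF@4 ID@7 stall=0 (-) EX@8 MEM@9 WB@10
I4 mul r2 <- r2,r2: IF@7 ID@8 stall=0 (-) EX@9 MEM@10 WB@11
I5 ld r5 <- r4: IF@8 ID@9 stall=0 (-) EX@10 MEM@11 WB@12
I6 add r4 <- r1,r4: IF@9 ID@10 stall=0 (-) EX@11 MEM@12 WB@13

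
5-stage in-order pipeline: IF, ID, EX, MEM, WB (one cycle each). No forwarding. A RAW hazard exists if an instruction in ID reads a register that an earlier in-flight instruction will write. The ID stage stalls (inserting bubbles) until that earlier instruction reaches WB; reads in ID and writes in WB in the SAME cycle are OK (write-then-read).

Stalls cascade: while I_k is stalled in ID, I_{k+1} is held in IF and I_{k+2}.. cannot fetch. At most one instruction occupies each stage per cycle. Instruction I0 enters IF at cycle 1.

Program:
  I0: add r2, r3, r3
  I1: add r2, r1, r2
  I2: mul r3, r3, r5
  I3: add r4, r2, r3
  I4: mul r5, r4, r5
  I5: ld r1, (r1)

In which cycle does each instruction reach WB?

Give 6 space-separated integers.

Answer: 5 8 9 12 15 16

Derivation:
I0 add r2 <- r3,r3: IF@1 ID@2 stall=0 (-) EX@3 MEM@4 WB@5
I1 add r2 <- r1,r2: IF@2 ID@3 stall=2 (RAW on I0.r2 (WB@5)) EX@6 MEM@7 WB@8
I2 mul r3 <- r3,r5: IF@3 ID@6 stall=0 (-) EX@7 MEM@8 WB@9
I3 add r4 <- r2,r3: IF@6 ID@7 stall=2 (RAW on I2.r3 (WB@9)) EX@10 MEM@11 WB@12
I4 mul r5 <- r4,r5: IF@7 ID@10 stall=2 (RAW on I3.r4 (WB@12)) EX@13 MEM@14 WB@15
I5 ld r1 <- r1: IF@10 ID@13 stall=0 (-) EX@14 MEM@15 WB@16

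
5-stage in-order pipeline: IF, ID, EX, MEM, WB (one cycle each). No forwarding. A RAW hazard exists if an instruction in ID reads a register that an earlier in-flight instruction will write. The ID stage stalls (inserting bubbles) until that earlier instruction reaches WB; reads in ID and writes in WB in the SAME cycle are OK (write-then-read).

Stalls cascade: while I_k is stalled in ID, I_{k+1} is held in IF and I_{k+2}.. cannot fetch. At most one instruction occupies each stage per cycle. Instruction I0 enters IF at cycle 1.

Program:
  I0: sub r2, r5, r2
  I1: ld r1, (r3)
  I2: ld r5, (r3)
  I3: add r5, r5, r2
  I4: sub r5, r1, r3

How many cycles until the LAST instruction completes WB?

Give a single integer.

I0 sub r2 <- r5,r2: IF@1 ID@2 stall=0 (-) EX@3 MEM@4 WB@5
I1 ld r1 <- r3: IF@2 ID@3 stall=0 (-) EX@4 MEM@5 WB@6
I2 ld r5 <- r3: IF@3 ID@4 stall=0 (-) EX@5 MEM@6 WB@7
I3 add r5 <- r5,r2: IF@4 ID@5 stall=2 (RAW on I2.r5 (WB@7)) EX@8 MEM@9 WB@10
I4 sub r5 <- r1,r3: IF@5 ID@8 stall=0 (-) EX@9 MEM@10 WB@11

Answer: 11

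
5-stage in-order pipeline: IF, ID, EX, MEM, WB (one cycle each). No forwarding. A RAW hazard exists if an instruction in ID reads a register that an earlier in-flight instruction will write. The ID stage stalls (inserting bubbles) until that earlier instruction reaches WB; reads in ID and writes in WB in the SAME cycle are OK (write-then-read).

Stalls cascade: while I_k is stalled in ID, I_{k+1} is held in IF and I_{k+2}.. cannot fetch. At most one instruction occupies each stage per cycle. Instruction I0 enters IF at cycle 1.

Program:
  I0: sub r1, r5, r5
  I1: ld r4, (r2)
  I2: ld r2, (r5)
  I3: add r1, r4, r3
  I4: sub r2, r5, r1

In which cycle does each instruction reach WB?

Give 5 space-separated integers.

I0 sub r1 <- r5,r5: IF@1 ID@2 stall=0 (-) EX@3 MEM@4 WB@5
I1 ld r4 <- r2: IF@2 ID@3 stall=0 (-) EX@4 MEM@5 WB@6
I2 ld r2 <- r5: IF@3 ID@4 stall=0 (-) EX@5 MEM@6 WB@7
I3 add r1 <- r4,r3: IF@4 ID@5 stall=1 (RAW on I1.r4 (WB@6)) EX@7 MEM@8 WB@9
I4 sub r2 <- r5,r1: IF@5 ID@7 stall=2 (RAW on I3.r1 (WB@9)) EX@10 MEM@11 WB@12

Answer: 5 6 7 9 12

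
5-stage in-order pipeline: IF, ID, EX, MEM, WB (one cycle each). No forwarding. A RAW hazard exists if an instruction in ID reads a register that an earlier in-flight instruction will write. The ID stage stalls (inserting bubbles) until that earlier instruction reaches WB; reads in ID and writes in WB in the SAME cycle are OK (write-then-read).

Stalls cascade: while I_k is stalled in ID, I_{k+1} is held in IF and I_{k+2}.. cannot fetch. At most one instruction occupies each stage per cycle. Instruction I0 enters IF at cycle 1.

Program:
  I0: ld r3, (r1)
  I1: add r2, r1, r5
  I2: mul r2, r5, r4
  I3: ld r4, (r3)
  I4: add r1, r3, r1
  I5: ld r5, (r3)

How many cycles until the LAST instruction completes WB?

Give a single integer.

I0 ld r3 <- r1: IF@1 ID@2 stall=0 (-) EX@3 MEM@4 WB@5
I1 add r2 <- r1,r5: IF@2 ID@3 stall=0 (-) EX@4 MEM@5 WB@6
I2 mul r2 <- r5,r4: IF@3 ID@4 stall=0 (-) EX@5 MEM@6 WB@7
I3 ld r4 <- r3: IF@4 ID@5 stall=0 (-) EX@6 MEM@7 WB@8
I4 add r1 <- r3,r1: IF@5 ID@6 stall=0 (-) EX@7 MEM@8 WB@9
I5 ld r5 <- r3: IF@6 ID@7 stall=0 (-) EX@8 MEM@9 WB@10

Answer: 10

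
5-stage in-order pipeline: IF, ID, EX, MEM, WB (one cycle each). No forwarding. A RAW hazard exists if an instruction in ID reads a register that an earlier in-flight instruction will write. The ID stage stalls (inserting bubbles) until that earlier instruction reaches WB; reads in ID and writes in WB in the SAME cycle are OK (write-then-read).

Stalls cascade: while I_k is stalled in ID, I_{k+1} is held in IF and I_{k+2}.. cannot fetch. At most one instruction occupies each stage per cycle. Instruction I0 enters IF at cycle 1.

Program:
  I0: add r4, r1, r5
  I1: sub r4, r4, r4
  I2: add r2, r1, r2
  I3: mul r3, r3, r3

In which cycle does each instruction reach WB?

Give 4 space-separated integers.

I0 add r4 <- r1,r5: IF@1 ID@2 stall=0 (-) EX@3 MEM@4 WB@5
I1 sub r4 <- r4,r4: IF@2 ID@3 stall=2 (RAW on I0.r4 (WB@5)) EX@6 MEM@7 WB@8
I2 add r2 <- r1,r2: IF@3 ID@6 stall=0 (-) EX@7 MEM@8 WB@9
I3 mul r3 <- r3,r3: IF@6 ID@7 stall=0 (-) EX@8 MEM@9 WB@10

Answer: 5 8 9 10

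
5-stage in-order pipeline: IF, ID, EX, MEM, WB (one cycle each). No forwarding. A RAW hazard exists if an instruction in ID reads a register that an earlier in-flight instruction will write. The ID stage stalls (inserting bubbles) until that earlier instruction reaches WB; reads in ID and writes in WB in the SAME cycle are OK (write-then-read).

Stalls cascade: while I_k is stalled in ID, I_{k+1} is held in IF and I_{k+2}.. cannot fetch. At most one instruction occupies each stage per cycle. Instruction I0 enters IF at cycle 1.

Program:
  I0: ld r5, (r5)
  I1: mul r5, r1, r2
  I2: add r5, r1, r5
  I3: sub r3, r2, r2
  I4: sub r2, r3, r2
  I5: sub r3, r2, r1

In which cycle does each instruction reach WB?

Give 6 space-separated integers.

Answer: 5 6 9 10 13 16

Derivation:
I0 ld r5 <- r5: IF@1 ID@2 stall=0 (-) EX@3 MEM@4 WB@5
I1 mul r5 <- r1,r2: IF@2 ID@3 stall=0 (-) EX@4 MEM@5 WB@6
I2 add r5 <- r1,r5: IF@3 ID@4 stall=2 (RAW on I1.r5 (WB@6)) EX@7 MEM@8 WB@9
I3 sub r3 <- r2,r2: IF@4 ID@7 stall=0 (-) EX@8 MEM@9 WB@10
I4 sub r2 <- r3,r2: IF@7 ID@8 stall=2 (RAW on I3.r3 (WB@10)) EX@11 MEM@12 WB@13
I5 sub r3 <- r2,r1: IF@8 ID@11 stall=2 (RAW on I4.r2 (WB@13)) EX@14 MEM@15 WB@16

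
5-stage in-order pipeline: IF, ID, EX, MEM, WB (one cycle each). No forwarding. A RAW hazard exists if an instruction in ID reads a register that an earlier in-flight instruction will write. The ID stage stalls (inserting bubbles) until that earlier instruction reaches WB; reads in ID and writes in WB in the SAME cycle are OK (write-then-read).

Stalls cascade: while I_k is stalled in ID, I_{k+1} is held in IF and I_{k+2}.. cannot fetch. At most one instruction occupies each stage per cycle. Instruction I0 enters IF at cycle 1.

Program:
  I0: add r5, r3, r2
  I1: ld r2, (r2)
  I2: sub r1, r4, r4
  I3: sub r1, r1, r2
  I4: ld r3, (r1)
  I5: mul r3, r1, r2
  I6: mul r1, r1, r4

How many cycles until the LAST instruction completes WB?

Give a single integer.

I0 add r5 <- r3,r2: IF@1 ID@2 stall=0 (-) EX@3 MEM@4 WB@5
I1 ld r2 <- r2: IF@2 ID@3 stall=0 (-) EX@4 MEM@5 WB@6
I2 sub r1 <- r4,r4: IF@3 ID@4 stall=0 (-) EX@5 MEM@6 WB@7
I3 sub r1 <- r1,r2: IF@4 ID@5 stall=2 (RAW on I2.r1 (WB@7)) EX@8 MEM@9 WB@10
I4 ld r3 <- r1: IF@5 ID@8 stall=2 (RAW on I3.r1 (WB@10)) EX@11 MEM@12 WB@13
I5 mul r3 <- r1,r2: IF@8 ID@11 stall=0 (-) EX@12 MEM@13 WB@14
I6 mul r1 <- r1,r4: IF@11 ID@12 stall=0 (-) EX@13 MEM@14 WB@15

Answer: 15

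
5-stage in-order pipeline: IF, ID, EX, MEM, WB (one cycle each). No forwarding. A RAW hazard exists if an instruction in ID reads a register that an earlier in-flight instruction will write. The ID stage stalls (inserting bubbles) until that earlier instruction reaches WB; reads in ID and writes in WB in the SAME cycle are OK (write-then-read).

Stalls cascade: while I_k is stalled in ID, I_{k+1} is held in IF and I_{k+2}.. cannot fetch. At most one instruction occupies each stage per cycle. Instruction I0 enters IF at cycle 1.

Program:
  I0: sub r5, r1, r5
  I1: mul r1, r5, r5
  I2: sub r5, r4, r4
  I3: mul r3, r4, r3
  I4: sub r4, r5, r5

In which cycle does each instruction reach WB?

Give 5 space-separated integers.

I0 sub r5 <- r1,r5: IF@1 ID@2 stall=0 (-) EX@3 MEM@4 WB@5
I1 mul r1 <- r5,r5: IF@2 ID@3 stall=2 (RAW on I0.r5 (WB@5)) EX@6 MEM@7 WB@8
I2 sub r5 <- r4,r4: IF@3 ID@6 stall=0 (-) EX@7 MEM@8 WB@9
I3 mul r3 <- r4,r3: IF@6 ID@7 stall=0 (-) EX@8 MEM@9 WB@10
I4 sub r4 <- r5,r5: IF@7 ID@8 stall=1 (RAW on I2.r5 (WB@9)) EX@10 MEM@11 WB@12

Answer: 5 8 9 10 12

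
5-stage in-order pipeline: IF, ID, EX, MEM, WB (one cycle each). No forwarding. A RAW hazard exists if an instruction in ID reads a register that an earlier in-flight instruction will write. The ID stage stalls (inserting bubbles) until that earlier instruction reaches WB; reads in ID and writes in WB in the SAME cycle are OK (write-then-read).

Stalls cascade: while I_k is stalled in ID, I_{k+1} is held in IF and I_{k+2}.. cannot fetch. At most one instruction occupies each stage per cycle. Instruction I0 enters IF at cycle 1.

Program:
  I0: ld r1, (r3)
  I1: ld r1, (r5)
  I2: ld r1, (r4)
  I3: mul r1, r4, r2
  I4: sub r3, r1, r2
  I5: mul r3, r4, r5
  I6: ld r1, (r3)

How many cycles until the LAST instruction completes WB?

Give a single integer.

Answer: 15

Derivation:
I0 ld r1 <- r3: IF@1 ID@2 stall=0 (-) EX@3 MEM@4 WB@5
I1 ld r1 <- r5: IF@2 ID@3 stall=0 (-) EX@4 MEM@5 WB@6
I2 ld r1 <- r4: IF@3 ID@4 stall=0 (-) EX@5 MEM@6 WB@7
I3 mul r1 <- r4,r2: IF@4 ID@5 stall=0 (-) EX@6 MEM@7 WB@8
I4 sub r3 <- r1,r2: IF@5 ID@6 stall=2 (RAW on I3.r1 (WB@8)) EX@9 MEM@10 WB@11
I5 mul r3 <- r4,r5: IF@6 ID@9 stall=0 (-) EX@10 MEM@11 WB@12
I6 ld r1 <- r3: IF@9 ID@10 stall=2 (RAW on I5.r3 (WB@12)) EX@13 MEM@14 WB@15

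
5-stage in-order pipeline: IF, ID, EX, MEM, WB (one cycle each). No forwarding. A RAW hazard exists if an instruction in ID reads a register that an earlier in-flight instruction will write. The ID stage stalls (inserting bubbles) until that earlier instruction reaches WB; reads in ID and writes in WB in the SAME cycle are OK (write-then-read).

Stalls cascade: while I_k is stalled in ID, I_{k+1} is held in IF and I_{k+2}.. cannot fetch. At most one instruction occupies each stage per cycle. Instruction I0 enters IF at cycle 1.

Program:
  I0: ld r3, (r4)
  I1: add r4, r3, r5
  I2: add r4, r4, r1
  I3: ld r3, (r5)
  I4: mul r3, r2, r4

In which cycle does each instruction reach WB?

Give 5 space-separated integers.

I0 ld r3 <- r4: IF@1 ID@2 stall=0 (-) EX@3 MEM@4 WB@5
I1 add r4 <- r3,r5: IF@2 ID@3 stall=2 (RAW on I0.r3 (WB@5)) EX@6 MEM@7 WB@8
I2 add r4 <- r4,r1: IF@3 ID@6 stall=2 (RAW on I1.r4 (WB@8)) EX@9 MEM@10 WB@11
I3 ld r3 <- r5: IF@6 ID@9 stall=0 (-) EX@10 MEM@11 WB@12
I4 mul r3 <- r2,r4: IF@9 ID@10 stall=1 (RAW on I2.r4 (WB@11)) EX@12 MEM@13 WB@14

Answer: 5 8 11 12 14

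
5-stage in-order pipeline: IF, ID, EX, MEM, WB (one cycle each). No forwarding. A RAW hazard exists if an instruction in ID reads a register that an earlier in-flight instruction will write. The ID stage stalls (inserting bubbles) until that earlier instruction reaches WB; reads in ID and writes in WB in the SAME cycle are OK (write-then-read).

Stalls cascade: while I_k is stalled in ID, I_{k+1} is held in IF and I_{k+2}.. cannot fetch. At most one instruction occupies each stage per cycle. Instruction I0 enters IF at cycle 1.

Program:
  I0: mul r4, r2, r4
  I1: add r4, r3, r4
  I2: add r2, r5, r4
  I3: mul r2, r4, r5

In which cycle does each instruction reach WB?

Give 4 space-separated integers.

I0 mul r4 <- r2,r4: IF@1 ID@2 stall=0 (-) EX@3 MEM@4 WB@5
I1 add r4 <- r3,r4: IF@2 ID@3 stall=2 (RAW on I0.r4 (WB@5)) EX@6 MEM@7 WB@8
I2 add r2 <- r5,r4: IF@3 ID@6 stall=2 (RAW on I1.r4 (WB@8)) EX@9 MEM@10 WB@11
I3 mul r2 <- r4,r5: IF@6 ID@9 stall=0 (-) EX@10 MEM@11 WB@12

Answer: 5 8 11 12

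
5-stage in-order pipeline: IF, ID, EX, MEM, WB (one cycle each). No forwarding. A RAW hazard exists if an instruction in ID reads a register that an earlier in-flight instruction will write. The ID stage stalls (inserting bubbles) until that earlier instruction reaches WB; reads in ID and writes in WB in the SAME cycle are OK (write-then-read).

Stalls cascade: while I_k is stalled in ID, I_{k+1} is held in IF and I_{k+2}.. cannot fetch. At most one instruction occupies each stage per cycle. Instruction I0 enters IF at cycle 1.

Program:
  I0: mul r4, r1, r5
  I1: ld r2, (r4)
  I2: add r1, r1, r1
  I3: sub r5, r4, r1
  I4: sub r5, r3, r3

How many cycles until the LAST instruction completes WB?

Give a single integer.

Answer: 13

Derivation:
I0 mul r4 <- r1,r5: IF@1 ID@2 stall=0 (-) EX@3 MEM@4 WB@5
I1 ld r2 <- r4: IF@2 ID@3 stall=2 (RAW on I0.r4 (WB@5)) EX@6 MEM@7 WB@8
I2 add r1 <- r1,r1: IF@3 ID@6 stall=0 (-) EX@7 MEM@8 WB@9
I3 sub r5 <- r4,r1: IF@6 ID@7 stall=2 (RAW on I2.r1 (WB@9)) EX@10 MEM@11 WB@12
I4 sub r5 <- r3,r3: IF@7 ID@10 stall=0 (-) EX@11 MEM@12 WB@13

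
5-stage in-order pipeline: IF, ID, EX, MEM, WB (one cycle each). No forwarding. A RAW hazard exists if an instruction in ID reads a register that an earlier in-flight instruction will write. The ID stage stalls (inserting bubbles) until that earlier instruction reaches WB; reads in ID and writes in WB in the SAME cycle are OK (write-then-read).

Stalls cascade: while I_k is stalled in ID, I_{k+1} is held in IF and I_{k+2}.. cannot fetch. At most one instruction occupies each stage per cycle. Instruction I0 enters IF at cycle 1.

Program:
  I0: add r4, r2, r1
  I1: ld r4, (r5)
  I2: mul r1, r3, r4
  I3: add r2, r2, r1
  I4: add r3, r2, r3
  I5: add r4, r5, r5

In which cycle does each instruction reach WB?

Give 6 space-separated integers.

I0 add r4 <- r2,r1: IF@1 ID@2 stall=0 (-) EX@3 MEM@4 WB@5
I1 ld r4 <- r5: IF@2 ID@3 stall=0 (-) EX@4 MEM@5 WB@6
I2 mul r1 <- r3,r4: IF@3 ID@4 stall=2 (RAW on I1.r4 (WB@6)) EX@7 MEM@8 WB@9
I3 add r2 <- r2,r1: IF@4 ID@7 stall=2 (RAW on I2.r1 (WB@9)) EX@10 MEM@11 WB@12
I4 add r3 <- r2,r3: IF@7 ID@10 stall=2 (RAW on I3.r2 (WB@12)) EX@13 MEM@14 WB@15
I5 add r4 <- r5,r5: IF@10 ID@13 stall=0 (-) EX@14 MEM@15 WB@16

Answer: 5 6 9 12 15 16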